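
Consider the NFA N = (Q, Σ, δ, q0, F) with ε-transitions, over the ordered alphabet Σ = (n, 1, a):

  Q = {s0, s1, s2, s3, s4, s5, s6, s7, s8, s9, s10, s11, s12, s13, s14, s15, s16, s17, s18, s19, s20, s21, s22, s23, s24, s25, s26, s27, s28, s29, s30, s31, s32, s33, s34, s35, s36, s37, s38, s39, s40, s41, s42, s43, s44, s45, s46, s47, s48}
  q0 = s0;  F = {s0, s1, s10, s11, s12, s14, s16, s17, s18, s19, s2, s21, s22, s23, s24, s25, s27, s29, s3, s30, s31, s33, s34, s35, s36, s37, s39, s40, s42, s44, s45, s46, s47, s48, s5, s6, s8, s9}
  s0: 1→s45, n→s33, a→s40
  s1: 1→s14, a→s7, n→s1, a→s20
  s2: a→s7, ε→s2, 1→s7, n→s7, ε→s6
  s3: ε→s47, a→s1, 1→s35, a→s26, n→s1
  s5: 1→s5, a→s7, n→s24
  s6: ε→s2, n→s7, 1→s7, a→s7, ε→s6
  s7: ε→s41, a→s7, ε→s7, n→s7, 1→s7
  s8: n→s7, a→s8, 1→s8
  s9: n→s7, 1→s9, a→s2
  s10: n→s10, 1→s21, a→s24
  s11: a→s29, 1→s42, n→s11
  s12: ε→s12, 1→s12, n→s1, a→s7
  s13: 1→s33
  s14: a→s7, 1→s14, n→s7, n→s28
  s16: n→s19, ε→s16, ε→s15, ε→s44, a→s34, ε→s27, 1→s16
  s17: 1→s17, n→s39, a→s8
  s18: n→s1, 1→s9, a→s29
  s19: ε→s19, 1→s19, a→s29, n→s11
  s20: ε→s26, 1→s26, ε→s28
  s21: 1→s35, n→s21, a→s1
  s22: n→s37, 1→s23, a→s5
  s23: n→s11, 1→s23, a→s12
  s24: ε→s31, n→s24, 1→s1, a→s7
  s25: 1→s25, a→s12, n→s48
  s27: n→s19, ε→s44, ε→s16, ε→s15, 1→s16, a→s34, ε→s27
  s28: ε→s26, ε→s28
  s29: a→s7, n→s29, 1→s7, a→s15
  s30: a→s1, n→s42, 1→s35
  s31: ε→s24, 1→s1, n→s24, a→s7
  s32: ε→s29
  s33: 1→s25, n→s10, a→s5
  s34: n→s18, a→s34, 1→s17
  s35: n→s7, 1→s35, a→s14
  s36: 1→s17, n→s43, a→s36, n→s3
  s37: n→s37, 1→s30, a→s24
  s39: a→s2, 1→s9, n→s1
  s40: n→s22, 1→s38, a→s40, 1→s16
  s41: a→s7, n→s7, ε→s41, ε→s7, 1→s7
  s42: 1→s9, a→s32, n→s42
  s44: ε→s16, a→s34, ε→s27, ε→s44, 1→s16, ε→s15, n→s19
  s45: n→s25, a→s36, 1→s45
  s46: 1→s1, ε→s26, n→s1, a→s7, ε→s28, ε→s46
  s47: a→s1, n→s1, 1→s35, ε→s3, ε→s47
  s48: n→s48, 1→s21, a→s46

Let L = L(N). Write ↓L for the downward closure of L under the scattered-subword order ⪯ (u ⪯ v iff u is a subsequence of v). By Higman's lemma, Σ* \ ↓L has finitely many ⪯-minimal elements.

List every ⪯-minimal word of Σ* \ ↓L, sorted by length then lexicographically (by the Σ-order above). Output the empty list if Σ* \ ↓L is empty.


|Q|=49, |F|=38, |δ|=163 (35 ε).
min D↑ (34 st, q0=0, F={14}): 0:n→1,1→2,a→3 1:n→4,1→5,a→6 2:n→5,1→2,a→7 3:n→8,1→9,a→3 4:n→4,1→10,a→11 5:n→12,1→5,a→13 6:n→11,1→6,a→14 7:n→15,1→16,a→7 8:n→17,1→18,a→6 9:n→19,1→9,a→20 10:n→10,1→21,a→22 11:n→11,1→22,a→14 12:n→12,1→10,a→23 13:n→22,1→13,a→14 14:n→14,1→14,a→14 15:n→22,1→21,a→22 16:n→24,1→16,a→25 17:n→17,1→26,a→11 18:n→27,1→18,a→13 19:n→27,1→19,a→28 20:n→29,1→16,a→20 21:n→14,1→21,a→30 22:n→22,1→30,a→14 23:n→22,1→22,a→14 24:n→22,1→31,a→32 25:n→14,1→25,a→25 26:n→33,1→21,a→22 27:n→27,1→33,a→28 28:n→28,1→14,a→14 29:n→22,1→31,a→28 30:n→14,1→30,a→14 31:n→14,1→31,a→32 32:n→14,1→14,a→14 33:n→33,1→31,a→28 [Hopcroft].
'naa': run [47, 36, 17, 6] end={s15,s20,s26,s28,s41,s7} ∉↓L; 3/3 del acc.
'nn11n': run [47, 36, 24, 17, 9, 4] end={s26,s28,s41,s7} — reject; 5/5 single-dels accept.
'1anna': run [47, 41, 25, 18, 9, 6] end={s15,s20,s26,s28,s41,s7} ∉↓L; 5/5 single-dels accept.
'1an1n': |S_i|=[47, 41, 25, 18, 9, 4] end={s26,s28,s41,s7} rej; 5/5 deletions ∈↓L.
'1a1an': N↓-sim [47, 41, 25, 15, 9, 4] end={s26,s28,s41,s7} — reject; 5/5 single-dels accept.
'a1na1': run [47, 40, 32, 20, 10, 3] end={s26,s41,s7} rej; 5/5 single-dels accept.
6 minimals (antichain).

A = [naa, nn11n, 1anna, 1an1n, 1a1an, a1na1].


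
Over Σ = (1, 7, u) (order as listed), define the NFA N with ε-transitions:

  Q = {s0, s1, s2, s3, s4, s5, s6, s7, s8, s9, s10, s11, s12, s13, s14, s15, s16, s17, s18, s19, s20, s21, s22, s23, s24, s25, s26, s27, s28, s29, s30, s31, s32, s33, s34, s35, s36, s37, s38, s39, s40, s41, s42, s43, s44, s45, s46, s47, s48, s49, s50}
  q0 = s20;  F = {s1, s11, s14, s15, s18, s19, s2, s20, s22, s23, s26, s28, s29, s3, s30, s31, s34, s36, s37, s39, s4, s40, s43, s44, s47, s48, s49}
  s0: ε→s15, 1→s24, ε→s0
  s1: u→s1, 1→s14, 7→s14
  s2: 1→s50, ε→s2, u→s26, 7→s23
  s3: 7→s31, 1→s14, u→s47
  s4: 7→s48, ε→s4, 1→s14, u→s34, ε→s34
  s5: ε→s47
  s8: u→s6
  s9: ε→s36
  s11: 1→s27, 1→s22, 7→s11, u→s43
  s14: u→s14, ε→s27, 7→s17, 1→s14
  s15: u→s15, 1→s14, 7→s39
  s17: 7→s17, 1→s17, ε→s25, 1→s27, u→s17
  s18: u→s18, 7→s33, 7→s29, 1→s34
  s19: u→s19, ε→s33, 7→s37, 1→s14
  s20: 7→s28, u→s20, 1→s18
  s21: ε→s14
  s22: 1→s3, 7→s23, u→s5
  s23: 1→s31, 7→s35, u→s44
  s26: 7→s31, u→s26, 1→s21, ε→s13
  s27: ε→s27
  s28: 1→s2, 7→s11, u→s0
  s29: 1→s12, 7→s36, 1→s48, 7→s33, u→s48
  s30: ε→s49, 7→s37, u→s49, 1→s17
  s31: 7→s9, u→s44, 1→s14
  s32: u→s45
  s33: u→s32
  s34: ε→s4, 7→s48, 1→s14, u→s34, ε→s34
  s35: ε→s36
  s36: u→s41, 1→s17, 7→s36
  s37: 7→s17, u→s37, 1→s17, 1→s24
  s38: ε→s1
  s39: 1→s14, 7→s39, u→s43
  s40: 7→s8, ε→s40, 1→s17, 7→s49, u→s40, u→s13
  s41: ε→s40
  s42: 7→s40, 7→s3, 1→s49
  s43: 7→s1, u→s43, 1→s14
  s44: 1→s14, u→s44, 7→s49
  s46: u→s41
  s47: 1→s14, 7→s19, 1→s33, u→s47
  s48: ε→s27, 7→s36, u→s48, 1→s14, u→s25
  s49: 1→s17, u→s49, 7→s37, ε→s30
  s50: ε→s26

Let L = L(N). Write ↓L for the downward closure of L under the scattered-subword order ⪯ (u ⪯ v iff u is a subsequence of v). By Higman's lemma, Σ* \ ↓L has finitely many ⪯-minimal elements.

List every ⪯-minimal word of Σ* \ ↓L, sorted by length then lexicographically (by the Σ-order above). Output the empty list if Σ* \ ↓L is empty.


|Q|=51, |F|=27, |δ|=125 (23 ε).
min D↑ (26 st, q0=0, F={16}): 0:1→1,7→2,u→0 1:1→3,7→4,u→1 2:1→5,7→6,u→7 3:1→8,7→9,u→3 4:1→9,7→10,u→9 5:1→11,7→12,u→11 6:1→13,7→6,u→14 7:1→8,7→15,u→7 8:1→8,7→16,u→8 9:1→8,7→10,u→9 10:1→16,7→10,u→17 11:1→8,7→18,u→11 12:1→18,7→10,u→19 13:1→20,7→12,u→21 14:1→8,7→22,u→14 15:1→8,7→15,u→14 16:1→16,7→16,u→16 17:1→16,7→23,u→17 18:1→8,7→10,u→19 19:1→8,7→23,u→19 20:1→8,7→18,u→21 21:1→8,7→24,u→21 22:1→8,7→8,u→22 23:1→16,7→25,u→23 24:1→8,7→25,u→24 25:1→16,7→16,u→25 (ε-aug+det+¬).
'1117': |S_i|=[45, 37, 30, 9, 3] end={s17,s25,s27} — reject; 4/4 single-dels accept.
'1771': |S_i|=[45, 37, 26, 18, 4] end={s17,s24,s25,s27} — reject; 4/4 single-dels accept.
'7u17': |S_i|=[45, 41, 31, 9, 3] end={s17,s25,s27} — reject; 4/4 del acc.
'77u777': N↓-sim [45, 41, 31, 22, 15, 6, 3] end={s17,s25,s27} ∉↓L; 6/6 del acc.
4 obstructions.

min(Σ*\↓L) = [1117, 1771, 7u17, 77u777].


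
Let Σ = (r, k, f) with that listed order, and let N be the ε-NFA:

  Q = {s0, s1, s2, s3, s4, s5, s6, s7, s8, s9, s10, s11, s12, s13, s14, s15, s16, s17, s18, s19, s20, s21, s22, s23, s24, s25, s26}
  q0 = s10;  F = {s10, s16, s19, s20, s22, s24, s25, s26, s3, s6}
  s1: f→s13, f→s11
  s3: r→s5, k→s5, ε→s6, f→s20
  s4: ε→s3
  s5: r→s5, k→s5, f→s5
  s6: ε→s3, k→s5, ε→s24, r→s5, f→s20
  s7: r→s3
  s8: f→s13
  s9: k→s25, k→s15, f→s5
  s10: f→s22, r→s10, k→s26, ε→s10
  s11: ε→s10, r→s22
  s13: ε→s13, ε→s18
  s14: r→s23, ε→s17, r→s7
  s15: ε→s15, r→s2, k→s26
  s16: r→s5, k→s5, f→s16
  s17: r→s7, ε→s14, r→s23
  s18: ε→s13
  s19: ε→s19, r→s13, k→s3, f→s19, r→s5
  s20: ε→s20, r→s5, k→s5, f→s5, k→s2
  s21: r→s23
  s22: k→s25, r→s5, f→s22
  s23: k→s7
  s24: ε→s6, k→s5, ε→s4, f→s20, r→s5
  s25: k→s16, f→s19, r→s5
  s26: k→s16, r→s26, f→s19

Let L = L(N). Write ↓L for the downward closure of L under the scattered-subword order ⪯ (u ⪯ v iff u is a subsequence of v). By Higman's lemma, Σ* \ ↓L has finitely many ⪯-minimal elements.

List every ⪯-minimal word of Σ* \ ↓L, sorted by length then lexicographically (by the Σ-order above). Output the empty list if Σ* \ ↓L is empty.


|Q|=27, |F|=10, |δ|=67 (16 ε).
min D↑ (9 st, q0=0, F={5}): 0:r→0,k→1,f→2 1:r→1,k→3,f→4 2:r→5,k→6,f→2 3:r→5,k→5,f→3 4:r→5,k→7,f→4 5:r→5,k→5,f→5 6:r→5,k→3,f→4 7:r→5,k→5,f→8 8:r→5,k→5,f→5 (ε-aug+det+¬).
'fr': N↓-sim [15, 13, 3] end={s13,s18,s5} — reject; 2/2 single-dels accept.
'kkr': run [15, 13, 8, 1] end={s5} ∉↓L; 3/3 deletions ∈↓L.
'kkk': |S_i|=[15, 13, 8, 2] end={s2,s5} ∉↓L; 3/3 del acc.
'kfkff': run [15, 13, 11, 7, 3, 1] end={s5} rej; 5/5 del acc.
4 obstructions.

Antichain: [fr, kkr, kkk, kfkff].


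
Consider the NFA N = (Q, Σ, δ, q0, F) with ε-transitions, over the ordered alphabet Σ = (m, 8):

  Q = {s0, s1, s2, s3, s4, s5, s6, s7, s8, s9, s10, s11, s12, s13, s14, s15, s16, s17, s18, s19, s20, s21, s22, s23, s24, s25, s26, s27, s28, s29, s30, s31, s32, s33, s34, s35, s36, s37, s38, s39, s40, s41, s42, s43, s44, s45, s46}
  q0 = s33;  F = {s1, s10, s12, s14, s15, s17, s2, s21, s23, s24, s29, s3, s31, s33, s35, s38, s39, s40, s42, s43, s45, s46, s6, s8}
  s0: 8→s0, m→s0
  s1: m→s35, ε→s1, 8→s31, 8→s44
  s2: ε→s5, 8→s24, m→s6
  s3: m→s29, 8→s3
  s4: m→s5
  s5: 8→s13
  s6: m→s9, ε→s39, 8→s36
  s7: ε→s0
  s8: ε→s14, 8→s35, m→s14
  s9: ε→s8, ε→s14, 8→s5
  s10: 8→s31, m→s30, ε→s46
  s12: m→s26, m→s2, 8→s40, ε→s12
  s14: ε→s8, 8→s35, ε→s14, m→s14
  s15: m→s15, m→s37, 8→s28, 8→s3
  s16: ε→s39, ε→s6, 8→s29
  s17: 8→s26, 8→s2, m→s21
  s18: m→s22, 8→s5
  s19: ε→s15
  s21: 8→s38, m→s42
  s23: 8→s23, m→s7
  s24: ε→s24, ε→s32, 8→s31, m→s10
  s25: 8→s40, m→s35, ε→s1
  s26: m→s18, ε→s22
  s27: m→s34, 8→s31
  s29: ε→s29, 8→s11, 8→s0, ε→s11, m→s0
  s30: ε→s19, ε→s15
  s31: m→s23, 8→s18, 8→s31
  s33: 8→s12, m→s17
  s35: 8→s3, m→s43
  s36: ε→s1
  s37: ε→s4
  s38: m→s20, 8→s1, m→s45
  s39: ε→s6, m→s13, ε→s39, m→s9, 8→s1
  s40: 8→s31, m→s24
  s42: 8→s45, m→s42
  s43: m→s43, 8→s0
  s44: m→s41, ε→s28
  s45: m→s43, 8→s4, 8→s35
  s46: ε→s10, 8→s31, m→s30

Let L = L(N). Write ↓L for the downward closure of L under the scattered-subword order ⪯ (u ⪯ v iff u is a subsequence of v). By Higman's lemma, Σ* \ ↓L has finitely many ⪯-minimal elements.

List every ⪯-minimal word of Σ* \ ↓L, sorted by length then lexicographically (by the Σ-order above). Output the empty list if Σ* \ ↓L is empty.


|Q|=47, |F|=24, |δ|=100 (28 ε).
min D↑ (22 st, q0=0, F={19}): 0:m→1,8→2 1:m→3,8→4 2:m→4,8→5 3:m→6,8→7 4:m→8,8→9 5:m→9,8→10 6:m→6,8→11 7:m→11,8→12 8:m→13,8→12 9:m→14,8→10 10:m→15,8→10 11:m→16,8→17 12:m→17,8→10 13:m→13,8→17 14:m→18,8→10 15:m→19,8→15 16:m→16,8→19 17:m→16,8→20 18:m→18,8→20 19:m→19,8→19 20:m→21,8→20 21:m→19,8→19 (ε-aug+det+¬).
'888mm': run [43, 39, 28, 14, 7, 2] end={s0,s7} ∉↓L; 5/5 single-dels accept.
'mmm8m8': |S_i|=[43, 40, 35, 24, 13, 7, 3] end={s0,s11,s13} rej; 6/6 deletions ∈↓L.
'mm8mm8': |S_i|=[43, 40, 35, 22, 15, 7, 3] end={s0,s11,s13} rej; 6/6 single-dels accept.
3 minimals (antichain).

min(Σ*\↓L) = [888mm, mmm8m8, mm8mm8].


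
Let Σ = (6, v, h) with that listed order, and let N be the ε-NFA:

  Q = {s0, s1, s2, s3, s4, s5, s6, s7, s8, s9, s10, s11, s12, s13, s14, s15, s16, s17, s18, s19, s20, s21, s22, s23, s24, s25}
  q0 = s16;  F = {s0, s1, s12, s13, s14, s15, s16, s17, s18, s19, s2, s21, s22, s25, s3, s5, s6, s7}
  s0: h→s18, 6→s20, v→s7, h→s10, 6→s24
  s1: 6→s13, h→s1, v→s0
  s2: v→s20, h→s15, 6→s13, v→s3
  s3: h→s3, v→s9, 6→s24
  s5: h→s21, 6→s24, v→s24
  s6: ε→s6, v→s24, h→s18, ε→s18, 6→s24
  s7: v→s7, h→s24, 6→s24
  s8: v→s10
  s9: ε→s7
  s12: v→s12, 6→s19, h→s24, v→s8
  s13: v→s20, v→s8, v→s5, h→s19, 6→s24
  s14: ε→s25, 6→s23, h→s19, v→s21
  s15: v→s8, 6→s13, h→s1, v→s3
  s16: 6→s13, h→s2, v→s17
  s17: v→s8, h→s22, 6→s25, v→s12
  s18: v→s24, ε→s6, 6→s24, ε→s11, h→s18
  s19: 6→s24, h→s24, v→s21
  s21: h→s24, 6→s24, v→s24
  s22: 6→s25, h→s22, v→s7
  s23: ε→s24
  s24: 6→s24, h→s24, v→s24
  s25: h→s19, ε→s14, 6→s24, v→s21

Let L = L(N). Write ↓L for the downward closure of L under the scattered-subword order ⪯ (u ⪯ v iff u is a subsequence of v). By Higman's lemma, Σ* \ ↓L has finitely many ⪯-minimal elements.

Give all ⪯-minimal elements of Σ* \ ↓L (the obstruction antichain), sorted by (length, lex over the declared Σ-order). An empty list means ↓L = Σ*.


|Q|=26, |F|=18, |δ|=74 (8 ε).
min D↑ (17 st, q0=0, F={4}): 0:6→1,v→2,h→3 1:6→4,v→5,h→6 2:6→7,v→8,h→9 3:6→1,v→10,h→11 4:6→4,v→4,h→4 5:6→4,v→4,h→12 6:6→4,v→12,h→4 7:6→4,v→12,h→6 8:6→6,v→8,h→4 9:6→7,v→13,h→9 10:6→4,v→13,h→10 11:6→1,v→10,h→14 12:6→4,v→4,h→4 13:6→4,v→13,h→4 14:6→1,v→15,h→14 15:6→4,v→13,h→16 16:6→4,v→4,h→16 (ε-aug+det+¬).
'66': |S_i|=[25, 11, 2] end={s23,s24} ∉↓L; 2/2 deletions ∈↓L.
'6vv': N↓-sim [25, 11, 6, 2] end={s10,s24} — reject; 3/3 del acc.
'6hh': run [25, 11, 3, 1] end={s24} ∉↓L; 3/3 del acc.
'vvh': run [25, 20, 8, 1] end={s24} — reject; 3/3 deletions ∈↓L.
'hv6': |S_i|=[25, 22, 13, 2] end={s20,s24} — reject; 3/3 del acc.
'hhhvhv': |S_i|=[25, 22, 21, 20, 12, 6, 1] end={s24} — reject; 6/6 del acc.
6 obstructions.

A = [66, 6vv, 6hh, vvh, hv6, hhhvhv].


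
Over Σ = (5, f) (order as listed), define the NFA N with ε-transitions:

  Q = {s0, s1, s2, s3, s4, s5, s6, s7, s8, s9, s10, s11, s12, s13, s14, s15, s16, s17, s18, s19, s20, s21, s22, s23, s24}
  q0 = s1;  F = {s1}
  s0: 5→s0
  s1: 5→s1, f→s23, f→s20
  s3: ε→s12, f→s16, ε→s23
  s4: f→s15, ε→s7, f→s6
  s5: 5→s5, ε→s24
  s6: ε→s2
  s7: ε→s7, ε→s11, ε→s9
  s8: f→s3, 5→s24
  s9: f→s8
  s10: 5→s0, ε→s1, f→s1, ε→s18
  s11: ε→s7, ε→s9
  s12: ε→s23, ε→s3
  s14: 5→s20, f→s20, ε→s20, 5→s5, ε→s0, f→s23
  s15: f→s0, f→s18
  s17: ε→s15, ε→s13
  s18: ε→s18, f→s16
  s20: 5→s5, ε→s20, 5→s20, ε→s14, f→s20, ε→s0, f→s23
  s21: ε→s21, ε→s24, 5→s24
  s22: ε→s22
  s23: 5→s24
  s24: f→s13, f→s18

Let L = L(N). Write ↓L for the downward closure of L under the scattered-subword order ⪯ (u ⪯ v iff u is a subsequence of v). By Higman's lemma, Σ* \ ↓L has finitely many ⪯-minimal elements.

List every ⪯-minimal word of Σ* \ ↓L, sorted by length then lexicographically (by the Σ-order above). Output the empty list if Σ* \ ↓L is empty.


|Q|=25, |F|=1, |δ|=53 (25 ε).
min D↑ (2 st, q0=0, F={1}): 0:5→0,f→1 1:5→1,f→1 [Hopcroft].
'f': N↓-sim [10, 9] end={s0,s13,s14,s16,s18,s20,s23,s24,s5} rej; 1/1 deletions ∈↓L.
1 obstructions.

A = [f].


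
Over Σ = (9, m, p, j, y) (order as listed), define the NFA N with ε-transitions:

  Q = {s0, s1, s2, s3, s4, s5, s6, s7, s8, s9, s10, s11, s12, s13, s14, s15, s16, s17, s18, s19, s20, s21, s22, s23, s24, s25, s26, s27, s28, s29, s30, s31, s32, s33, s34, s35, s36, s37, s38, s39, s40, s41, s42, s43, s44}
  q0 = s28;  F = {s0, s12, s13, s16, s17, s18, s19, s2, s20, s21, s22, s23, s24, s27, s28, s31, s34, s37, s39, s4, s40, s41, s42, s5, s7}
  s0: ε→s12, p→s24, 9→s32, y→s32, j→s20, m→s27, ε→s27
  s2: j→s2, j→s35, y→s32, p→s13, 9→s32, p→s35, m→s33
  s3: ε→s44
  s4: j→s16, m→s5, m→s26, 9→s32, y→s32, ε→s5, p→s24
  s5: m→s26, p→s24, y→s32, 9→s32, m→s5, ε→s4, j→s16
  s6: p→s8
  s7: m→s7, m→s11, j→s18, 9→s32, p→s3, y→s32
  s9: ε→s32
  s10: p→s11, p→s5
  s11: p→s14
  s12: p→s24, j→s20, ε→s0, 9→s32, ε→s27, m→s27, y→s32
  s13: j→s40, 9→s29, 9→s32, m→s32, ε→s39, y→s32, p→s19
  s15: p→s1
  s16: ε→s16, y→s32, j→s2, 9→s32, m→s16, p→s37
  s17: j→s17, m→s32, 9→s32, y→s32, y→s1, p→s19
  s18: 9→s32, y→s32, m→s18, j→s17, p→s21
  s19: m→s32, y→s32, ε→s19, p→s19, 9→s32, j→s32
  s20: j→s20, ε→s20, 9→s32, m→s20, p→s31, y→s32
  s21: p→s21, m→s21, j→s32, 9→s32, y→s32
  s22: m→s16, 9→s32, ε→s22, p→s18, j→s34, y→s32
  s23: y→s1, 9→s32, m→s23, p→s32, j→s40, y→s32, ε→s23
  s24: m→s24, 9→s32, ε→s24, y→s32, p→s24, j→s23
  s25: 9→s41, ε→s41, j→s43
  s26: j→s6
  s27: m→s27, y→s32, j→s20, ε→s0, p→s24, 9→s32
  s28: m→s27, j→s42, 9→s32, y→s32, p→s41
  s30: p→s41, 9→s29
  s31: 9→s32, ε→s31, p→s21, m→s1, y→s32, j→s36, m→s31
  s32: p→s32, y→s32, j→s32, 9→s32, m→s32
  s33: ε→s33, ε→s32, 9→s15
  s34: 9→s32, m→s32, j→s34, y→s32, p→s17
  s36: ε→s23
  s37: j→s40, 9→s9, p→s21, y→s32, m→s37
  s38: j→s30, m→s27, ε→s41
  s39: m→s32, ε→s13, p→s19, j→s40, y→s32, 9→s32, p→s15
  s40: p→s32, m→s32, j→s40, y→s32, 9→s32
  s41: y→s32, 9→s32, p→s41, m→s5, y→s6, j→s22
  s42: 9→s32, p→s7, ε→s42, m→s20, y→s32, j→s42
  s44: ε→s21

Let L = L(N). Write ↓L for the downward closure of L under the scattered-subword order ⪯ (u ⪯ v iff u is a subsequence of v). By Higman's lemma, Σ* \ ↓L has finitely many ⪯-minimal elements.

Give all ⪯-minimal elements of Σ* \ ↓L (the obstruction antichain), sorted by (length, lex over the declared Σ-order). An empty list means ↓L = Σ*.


min(Σ*\↓L) = [9, y, mpjp, pjjm, jppj].

|Q|=45, |F|=25, |δ|=179 (25 ε).
min D↑ (22 st, q0=0, F={1}): 0:9→1,m→2,p→3,j→4,y→1 1:9→1,m→1,p→1,j→1,y→1 2:9→1,m→2,p→5,j→6,y→1 3:9→1,m→7,p→3,j→8,y→1 4:9→1,m→6,p→9,j→4,y→1 5:9→1,m→5,p→5,j→10,y→1 6:9→1,m→6,p→11,j→6,y→1 7:9→1,m→7,p→5,j→12,y→1 8:9→1,m→12,p→13,j→14,y→1 9:9→1,m→9,p→15,j→13,y→1 10:9→1,m→10,p→1,j→16,y→1 11:9→1,m→11,p→15,j→10,y→1 12:9→1,m→12,p→17,j→18,y→1 13:9→1,m→13,p→15,j→19,y→1 14:9→1,m→1,p→19,j→14,y→1 15:9→1,m→15,p→15,j→1,y→1 16:9→1,m→1,p→1,j→16,y→1 17:9→1,m→17,p→15,j→16,y→1 18:9→1,m→1,p→20,j→18,y→1 19:9→1,m→1,p→21,j→19,y→1 20:9→1,m→1,p→21,j→16,y→1 21:9→1,m→1,p→21,j→1,y→1.
'9': N↓-sim [40, 5] end={s1,s15,s29,s32,s9} — reject; 1/1 del acc.
'y': N↓-sim [40, 4] end={s1,s32,s6,s8} ∉↓L; 1/1 single-dels accept.
'mpjp': |S_i|=[40, 35, 20, 5, 1] end={s32} rej; 4/4 deletions ∈↓L.
'pjjm': run [40, 34, 23, 13, 4] end={s1,s15,s32,s33} rej; 4/4 del acc.
'jppj': run [40, 31, 23, 8, 1] end={s32} ∉↓L; 4/4 single-dels accept.
5 words, ⪯-incomp.


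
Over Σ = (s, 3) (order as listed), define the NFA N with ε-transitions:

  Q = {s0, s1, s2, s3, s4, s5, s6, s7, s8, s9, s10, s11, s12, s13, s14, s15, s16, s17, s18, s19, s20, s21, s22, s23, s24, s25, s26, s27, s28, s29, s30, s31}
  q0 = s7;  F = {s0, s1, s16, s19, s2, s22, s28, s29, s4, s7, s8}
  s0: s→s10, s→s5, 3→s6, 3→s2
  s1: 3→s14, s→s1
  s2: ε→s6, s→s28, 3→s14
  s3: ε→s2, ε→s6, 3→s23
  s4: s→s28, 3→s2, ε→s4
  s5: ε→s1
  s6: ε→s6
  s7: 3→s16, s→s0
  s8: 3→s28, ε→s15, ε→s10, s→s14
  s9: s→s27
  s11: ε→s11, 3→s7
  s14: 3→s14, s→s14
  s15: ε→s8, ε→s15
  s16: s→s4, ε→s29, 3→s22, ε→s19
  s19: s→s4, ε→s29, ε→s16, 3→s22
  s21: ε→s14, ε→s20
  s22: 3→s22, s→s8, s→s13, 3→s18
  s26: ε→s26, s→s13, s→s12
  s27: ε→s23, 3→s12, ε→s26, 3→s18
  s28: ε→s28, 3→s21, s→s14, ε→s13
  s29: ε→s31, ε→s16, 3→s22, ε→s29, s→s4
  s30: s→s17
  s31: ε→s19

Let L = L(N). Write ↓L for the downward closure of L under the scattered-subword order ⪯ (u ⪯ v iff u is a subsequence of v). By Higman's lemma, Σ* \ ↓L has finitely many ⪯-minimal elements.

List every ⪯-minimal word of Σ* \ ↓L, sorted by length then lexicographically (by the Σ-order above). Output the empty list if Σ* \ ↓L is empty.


A = [ss3, s33, s3ss, 3sss, 33ss].

|Q|=32, |F|=11, |δ|=62 (26 ε).
min D↑ (10 st, q0=0, F={7}): 0:s→1,3→2 1:s→3,3→4 2:s→5,3→6 3:s→3,3→7 4:s→8,3→7 5:s→8,3→4 6:s→9,3→6 7:s→7,3→7 8:s→7,3→7 9:s→7,3→8.
'ss3': run [21, 14, 8, 3] end={s14,s20,s21} rej; 3/3 del acc.
's33': |S_i|=[21, 14, 7, 3] end={s14,s20,s21} ∉↓L; 3/3 deletions ∈↓L.
's3ss': N↓-sim [21, 14, 7, 5, 1] end={s14} rej; 4/4 del acc.
'3sss': N↓-sim [21, 17, 11, 5, 1] end={s14} — reject; 4/4 del acc.
'33ss': |S_i|=[21, 17, 12, 8, 1] end={s14} rej; 4/4 del acc.
5 minimals (antichain).


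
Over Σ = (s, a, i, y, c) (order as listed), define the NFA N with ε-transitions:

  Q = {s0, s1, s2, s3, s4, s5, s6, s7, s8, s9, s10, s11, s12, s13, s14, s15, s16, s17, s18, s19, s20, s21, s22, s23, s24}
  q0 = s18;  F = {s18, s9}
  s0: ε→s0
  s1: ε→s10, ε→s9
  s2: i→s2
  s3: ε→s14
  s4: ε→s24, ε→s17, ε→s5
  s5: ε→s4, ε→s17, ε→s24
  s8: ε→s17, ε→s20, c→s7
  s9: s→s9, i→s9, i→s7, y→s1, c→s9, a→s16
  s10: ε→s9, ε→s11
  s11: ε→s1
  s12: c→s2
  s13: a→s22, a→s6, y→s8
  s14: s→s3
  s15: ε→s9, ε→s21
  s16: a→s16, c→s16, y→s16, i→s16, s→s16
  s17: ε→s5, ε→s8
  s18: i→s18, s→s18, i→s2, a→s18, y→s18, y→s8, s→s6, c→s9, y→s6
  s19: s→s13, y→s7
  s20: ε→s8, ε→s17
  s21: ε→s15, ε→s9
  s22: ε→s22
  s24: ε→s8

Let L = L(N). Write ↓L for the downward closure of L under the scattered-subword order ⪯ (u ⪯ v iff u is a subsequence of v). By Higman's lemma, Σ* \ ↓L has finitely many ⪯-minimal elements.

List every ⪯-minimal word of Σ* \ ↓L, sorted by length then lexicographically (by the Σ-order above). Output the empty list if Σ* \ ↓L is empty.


|Q|=25, |F|=2, |δ|=54 (25 ε).
min D↑ (3 st, q0=0, F={2}): 0:s→0,a→0,i→0,y→0,c→1 1:s→1,a→2,i→1,y→1,c→1 2:s→2,a→2,i→2,y→2,c→2 [Hopcroft].
'ca': |S_i|=[15, 6, 1] end={s16} — reject; 2/2 single-dels accept.
1 words, ⪯-incomp.

min(Σ*\↓L) = [ca].


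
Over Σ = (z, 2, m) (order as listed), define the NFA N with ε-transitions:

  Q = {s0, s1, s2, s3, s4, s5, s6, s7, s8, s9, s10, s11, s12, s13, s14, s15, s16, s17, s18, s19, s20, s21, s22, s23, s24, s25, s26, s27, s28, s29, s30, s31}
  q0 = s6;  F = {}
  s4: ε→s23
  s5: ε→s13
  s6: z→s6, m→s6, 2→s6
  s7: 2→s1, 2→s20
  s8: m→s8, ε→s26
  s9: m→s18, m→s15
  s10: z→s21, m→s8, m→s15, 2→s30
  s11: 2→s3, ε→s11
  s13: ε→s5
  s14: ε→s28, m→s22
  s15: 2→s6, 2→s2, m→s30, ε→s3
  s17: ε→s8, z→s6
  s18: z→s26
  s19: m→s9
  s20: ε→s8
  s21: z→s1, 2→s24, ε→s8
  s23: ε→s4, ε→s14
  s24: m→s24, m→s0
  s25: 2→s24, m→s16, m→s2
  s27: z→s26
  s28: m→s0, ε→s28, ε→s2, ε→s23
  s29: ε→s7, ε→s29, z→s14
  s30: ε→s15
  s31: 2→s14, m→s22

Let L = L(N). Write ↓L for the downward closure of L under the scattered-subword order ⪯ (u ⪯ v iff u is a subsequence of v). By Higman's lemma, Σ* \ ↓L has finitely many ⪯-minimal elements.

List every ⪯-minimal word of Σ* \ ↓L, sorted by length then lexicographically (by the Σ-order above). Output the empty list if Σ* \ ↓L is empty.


|Q|=32, |F|=0, |δ|=50 (18 ε).
min D↑ (1 st, q0=0, F={0}): 0:z→0,2→0,m→0 (ε-aug+det+¬).
ε ∈ L(D↑) — L = ∅.

Antichain: [ε].


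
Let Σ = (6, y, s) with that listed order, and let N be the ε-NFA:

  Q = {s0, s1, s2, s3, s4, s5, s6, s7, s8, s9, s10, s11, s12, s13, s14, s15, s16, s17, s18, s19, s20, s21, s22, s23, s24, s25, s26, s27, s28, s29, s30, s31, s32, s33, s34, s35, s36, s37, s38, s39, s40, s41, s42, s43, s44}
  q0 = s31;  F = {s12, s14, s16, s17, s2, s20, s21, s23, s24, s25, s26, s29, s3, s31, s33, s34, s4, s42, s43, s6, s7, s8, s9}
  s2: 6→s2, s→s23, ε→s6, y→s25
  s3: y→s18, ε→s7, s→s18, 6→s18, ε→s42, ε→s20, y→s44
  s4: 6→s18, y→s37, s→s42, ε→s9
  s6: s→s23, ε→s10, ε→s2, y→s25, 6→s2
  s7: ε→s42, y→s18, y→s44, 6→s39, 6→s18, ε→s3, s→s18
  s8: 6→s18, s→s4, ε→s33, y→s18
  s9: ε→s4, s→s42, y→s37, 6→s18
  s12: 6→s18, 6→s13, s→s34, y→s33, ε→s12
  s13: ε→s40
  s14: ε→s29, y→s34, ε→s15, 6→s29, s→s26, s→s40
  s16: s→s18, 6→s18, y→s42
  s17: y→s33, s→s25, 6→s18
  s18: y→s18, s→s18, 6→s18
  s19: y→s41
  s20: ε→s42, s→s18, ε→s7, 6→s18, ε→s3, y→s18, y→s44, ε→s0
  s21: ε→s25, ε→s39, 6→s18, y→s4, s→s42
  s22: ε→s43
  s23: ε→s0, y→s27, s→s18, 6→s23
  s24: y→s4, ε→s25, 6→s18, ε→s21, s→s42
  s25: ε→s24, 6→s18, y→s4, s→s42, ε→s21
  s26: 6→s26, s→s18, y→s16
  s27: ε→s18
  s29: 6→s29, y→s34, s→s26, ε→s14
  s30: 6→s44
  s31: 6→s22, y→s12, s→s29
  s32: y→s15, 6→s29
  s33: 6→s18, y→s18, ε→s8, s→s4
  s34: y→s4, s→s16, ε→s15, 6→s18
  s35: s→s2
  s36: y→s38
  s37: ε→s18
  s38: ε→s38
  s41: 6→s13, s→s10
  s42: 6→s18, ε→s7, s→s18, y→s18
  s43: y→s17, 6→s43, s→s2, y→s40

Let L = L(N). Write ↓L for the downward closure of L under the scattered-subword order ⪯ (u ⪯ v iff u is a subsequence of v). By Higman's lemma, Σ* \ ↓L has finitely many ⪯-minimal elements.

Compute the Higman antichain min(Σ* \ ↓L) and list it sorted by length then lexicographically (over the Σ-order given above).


|Q|=45, |F|=23, |δ|=121 (34 ε).
min D↑ (15 st, q0=0, F={6}): 0:6→1,y→2,s→3 1:6→1,y→4,s→5 2:6→6,y→7,s→8 3:6→3,y→8,s→9 4:6→6,y→7,s→10 5:6→5,y→10,s→11 6:6→6,y→6,s→6 7:6→6,y→6,s→12 8:6→6,y→12,s→13 9:6→9,y→13,s→6 10:6→6,y→12,s→14 11:6→11,y→6,s→6 12:6→6,y→6,s→14 13:6→6,y→14,s→6 14:6→6,y→6,s→6.
'y6': |S_i|=[34, 24, 4] end={s13,s18,s39,s40} ∉↓L; 2/2 del acc.
'yyy': |S_i|=[34, 24, 13, 3] end={s18,s37,s44} — reject; 3/3 single-dels accept.
'sss': |S_i|=[34, 26, 13, 1] end={s18} rej; 3/3 deletions ∈↓L.
'6ssy': N↓-sim [34, 32, 22, 10, 3] end={s18,s27,s44} rej; 4/4 del acc.
4 words, ⪯-incomp.

Antichain: [y6, yyy, sss, 6ssy].


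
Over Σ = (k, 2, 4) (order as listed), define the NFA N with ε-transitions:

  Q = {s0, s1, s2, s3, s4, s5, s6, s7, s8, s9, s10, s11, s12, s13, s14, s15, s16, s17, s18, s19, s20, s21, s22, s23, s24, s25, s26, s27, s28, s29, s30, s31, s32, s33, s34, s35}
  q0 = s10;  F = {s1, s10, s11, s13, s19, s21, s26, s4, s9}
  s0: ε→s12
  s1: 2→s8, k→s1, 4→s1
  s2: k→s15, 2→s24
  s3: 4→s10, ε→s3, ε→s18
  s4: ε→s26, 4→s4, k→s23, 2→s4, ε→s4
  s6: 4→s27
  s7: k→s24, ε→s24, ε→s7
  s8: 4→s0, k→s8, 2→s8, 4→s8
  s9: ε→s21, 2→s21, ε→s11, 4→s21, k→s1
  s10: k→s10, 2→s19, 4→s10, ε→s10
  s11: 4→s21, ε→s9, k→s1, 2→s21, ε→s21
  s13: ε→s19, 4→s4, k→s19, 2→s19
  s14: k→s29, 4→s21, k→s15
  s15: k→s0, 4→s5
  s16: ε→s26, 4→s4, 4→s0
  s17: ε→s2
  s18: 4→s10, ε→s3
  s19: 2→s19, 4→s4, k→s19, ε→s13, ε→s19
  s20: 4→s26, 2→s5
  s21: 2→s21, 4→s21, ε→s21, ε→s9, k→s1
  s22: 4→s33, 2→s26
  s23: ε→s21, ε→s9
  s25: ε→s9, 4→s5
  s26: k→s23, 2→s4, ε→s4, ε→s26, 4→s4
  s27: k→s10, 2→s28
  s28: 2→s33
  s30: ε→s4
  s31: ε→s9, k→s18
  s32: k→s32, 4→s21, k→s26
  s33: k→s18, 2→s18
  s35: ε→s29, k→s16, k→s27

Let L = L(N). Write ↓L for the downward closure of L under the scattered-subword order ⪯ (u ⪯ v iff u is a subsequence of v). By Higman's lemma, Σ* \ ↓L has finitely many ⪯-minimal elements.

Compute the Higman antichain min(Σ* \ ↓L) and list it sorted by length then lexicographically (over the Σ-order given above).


|Q|=36, |F|=9, |δ|=88 (28 ε).
min D↑ (6 st, q0=0, F={5}): 0:k→0,2→1,4→0 1:k→1,2→1,4→2 2:k→3,2→2,4→2 3:k→4,2→3,4→3 4:k→4,2→5,4→4 5:k→5,2→5,4→5.
'24kk2': N↓-sim [13, 12, 10, 8, 4, 3] end={s0,s12,s8} — reject; 5/5 single-dels accept.
1 obstructions.

min(Σ*\↓L) = [24kk2].


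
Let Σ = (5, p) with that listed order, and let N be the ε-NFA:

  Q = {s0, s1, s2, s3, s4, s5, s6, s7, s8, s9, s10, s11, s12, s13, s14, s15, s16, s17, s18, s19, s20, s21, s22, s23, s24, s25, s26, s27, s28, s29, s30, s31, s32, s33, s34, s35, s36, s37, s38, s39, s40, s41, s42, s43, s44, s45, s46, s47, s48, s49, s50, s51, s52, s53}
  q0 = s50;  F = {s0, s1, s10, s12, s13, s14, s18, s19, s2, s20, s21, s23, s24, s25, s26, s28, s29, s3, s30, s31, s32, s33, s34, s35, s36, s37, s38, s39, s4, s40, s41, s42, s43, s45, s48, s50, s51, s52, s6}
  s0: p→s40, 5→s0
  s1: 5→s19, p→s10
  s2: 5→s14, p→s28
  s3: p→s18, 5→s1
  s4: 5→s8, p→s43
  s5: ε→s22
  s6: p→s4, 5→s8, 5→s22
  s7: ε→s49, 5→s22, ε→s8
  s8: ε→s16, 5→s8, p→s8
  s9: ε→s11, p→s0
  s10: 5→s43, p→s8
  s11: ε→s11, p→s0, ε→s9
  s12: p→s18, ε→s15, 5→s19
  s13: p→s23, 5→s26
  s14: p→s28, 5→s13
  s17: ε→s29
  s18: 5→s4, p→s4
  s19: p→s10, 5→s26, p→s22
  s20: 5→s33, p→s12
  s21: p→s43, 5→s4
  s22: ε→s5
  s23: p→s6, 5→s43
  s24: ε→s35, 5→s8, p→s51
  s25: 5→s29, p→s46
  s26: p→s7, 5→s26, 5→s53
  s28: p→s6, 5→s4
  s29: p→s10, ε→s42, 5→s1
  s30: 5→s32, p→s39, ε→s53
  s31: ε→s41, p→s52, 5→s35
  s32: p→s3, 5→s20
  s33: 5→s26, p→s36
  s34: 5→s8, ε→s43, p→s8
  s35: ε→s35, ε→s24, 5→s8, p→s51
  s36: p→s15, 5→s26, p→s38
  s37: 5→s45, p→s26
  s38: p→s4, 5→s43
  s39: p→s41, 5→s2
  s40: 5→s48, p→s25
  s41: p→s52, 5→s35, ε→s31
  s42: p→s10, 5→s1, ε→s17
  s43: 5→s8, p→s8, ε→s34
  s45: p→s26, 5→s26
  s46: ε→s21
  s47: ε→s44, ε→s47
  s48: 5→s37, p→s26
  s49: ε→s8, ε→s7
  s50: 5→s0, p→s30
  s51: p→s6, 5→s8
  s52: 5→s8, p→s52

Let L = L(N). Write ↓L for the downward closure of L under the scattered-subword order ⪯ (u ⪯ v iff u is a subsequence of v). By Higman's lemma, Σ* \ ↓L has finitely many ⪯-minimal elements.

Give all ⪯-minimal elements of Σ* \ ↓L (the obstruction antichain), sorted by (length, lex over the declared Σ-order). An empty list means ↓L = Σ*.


|Q|=54, |F|=39, |δ|=112 (25 ε).
min D↑ (36 st, q0=0, F={25}): 0:5→1,p→2 1:5→1,p→3 2:5→4,p→5 3:5→6,p→7 4:5→8,p→9 5:5→10,p→11 6:5→12,p→13 7:5→14,p→15 8:5→16,p→17 9:5→18,p→19 10:5→20,p→21 11:5→22,p→23 12:5→24,p→13 13:5→13,p→25 14:5→18,p→26 15:5→27,p→28 16:5→13,p→29 17:5→30,p→19 18:5→30,p→26 19:5→27,p→27 20:5→31,p→21 21:5→27,p→32 22:5→25,p→33 23:5→25,p→23 24:5→13,p→13 25:5→25,p→25 26:5→28,p→25 27:5→25,p→28 28:5→25,p→25 29:5→13,p→34 30:5→13,p→26 31:5→13,p→35 32:5→25,p→27 33:5→25,p→32 34:5→28,p→27 35:5→28,p→32 [Hopcroft].
'5p5pp': |S_i|=[49, 43, 34, 20, 11, 6] end={s16,s22,s49,s5,s7,s8} — reject; 5/5 deletions ∈↓L.
'ppp55': run [49, 47, 39, 24, 11, 4] end={s16,s22,s5,s8} ∉↓L; 5/5 deletions ∈↓L.
'pppp5': |S_i|=[49, 47, 39, 24, 10, 4] end={s16,s22,s5,s8} — reject; 5/5 deletions ∈↓L.
'5ppppp': N↓-sim [49, 43, 34, 24, 12, 4, 2] end={s16,s8} — reject; 6/6 deletions ∈↓L.
'p5555p': N↓-sim [49, 47, 38, 28, 21, 10, 6] end={s16,s22,s49,s5,s7,s8} — reject; 6/6 deletions ∈↓L.
5 minimals (antichain).

A = [5p5pp, ppp55, pppp5, 5ppppp, p5555p].


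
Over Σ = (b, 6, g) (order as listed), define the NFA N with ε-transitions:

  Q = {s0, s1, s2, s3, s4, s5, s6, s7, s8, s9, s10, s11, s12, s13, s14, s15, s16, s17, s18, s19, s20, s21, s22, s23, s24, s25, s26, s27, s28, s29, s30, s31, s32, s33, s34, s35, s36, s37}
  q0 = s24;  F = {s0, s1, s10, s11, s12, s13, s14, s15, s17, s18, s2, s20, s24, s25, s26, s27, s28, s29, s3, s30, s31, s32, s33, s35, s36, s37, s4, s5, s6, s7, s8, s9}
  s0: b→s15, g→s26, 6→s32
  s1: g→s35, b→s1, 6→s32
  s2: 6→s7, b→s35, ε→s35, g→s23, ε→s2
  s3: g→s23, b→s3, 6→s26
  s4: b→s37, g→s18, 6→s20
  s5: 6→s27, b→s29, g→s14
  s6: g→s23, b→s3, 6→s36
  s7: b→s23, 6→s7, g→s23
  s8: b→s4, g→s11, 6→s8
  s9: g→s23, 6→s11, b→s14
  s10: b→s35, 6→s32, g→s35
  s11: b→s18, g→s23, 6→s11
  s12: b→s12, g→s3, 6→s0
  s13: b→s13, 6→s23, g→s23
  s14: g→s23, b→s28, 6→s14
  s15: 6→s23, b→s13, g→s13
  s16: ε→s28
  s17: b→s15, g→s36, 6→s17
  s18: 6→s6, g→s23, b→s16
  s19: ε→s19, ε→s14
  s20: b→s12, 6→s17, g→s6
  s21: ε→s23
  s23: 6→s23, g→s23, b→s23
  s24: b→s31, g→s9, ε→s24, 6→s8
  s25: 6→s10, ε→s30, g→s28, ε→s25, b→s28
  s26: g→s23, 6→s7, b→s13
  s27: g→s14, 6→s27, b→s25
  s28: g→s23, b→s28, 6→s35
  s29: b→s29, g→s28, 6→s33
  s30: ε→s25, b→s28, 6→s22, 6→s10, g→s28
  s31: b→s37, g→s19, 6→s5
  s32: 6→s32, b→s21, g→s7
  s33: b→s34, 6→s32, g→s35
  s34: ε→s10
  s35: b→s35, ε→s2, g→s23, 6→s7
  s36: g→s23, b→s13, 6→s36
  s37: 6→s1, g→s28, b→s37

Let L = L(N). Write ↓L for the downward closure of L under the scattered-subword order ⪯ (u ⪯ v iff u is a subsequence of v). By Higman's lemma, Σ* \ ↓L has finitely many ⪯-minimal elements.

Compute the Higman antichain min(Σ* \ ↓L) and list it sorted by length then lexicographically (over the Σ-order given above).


|Q|=38, |F|=32, |δ|=112 (12 ε).
min D↑ (31 st, q0=0, F={9}): 0:b→1,6→2,g→3 1:b→4,6→5,g→6 2:b→7,6→2,g→8 3:b→6,6→8,g→9 4:b→4,6→10,g→11 5:b→12,6→13,g→6 6:b→11,6→6,g→9 7:b→4,6→14,g→15 8:b→15,6→8,g→9 9:b→9,6→9,g→9 10:b→10,6→16,g→17 11:b→11,6→17,g→9 12:b→12,6→18,g→11 13:b→19,6→13,g→6 14:b→20,6→21,g→22 15:b→11,6→22,g→9 16:b→9,6→16,g→23 17:b→17,6→23,g→9 18:b→24,6→16,g→17 19:b→11,6→24,g→11 20:b→20,6→25,g→26 21:b→27,6→21,g→28 22:b→26,6→28,g→9 23:b→9,6→23,g→9 24:b→17,6→16,g→17 25:b→27,6→16,g→29 26:b→26,6→29,g→9 27:b→30,6→9,g→30 28:b→30,6→28,g→9 29:b→30,6→23,g→9 30:b→30,6→9,g→9.
'gg': |S_i|=[38, 16, 1] end={s23} — reject; 2/2 single-dels accept.
'bb66b': |S_i|=[38, 34, 23, 15, 4, 2] end={s21,s23} — reject; 5/5 deletions ∈↓L.
'b66bbg': |S_i|=[38, 34, 28, 21, 14, 7, 1] end={s23} — reject; 6/6 single-dels accept.
'6b66b6': |S_i|=[38, 34, 29, 21, 10, 4, 1] end={s23} ∉↓L; 6/6 deletions ∈↓L.
4 obstructions.

A = [gg, bb66b, b66bbg, 6b66b6].


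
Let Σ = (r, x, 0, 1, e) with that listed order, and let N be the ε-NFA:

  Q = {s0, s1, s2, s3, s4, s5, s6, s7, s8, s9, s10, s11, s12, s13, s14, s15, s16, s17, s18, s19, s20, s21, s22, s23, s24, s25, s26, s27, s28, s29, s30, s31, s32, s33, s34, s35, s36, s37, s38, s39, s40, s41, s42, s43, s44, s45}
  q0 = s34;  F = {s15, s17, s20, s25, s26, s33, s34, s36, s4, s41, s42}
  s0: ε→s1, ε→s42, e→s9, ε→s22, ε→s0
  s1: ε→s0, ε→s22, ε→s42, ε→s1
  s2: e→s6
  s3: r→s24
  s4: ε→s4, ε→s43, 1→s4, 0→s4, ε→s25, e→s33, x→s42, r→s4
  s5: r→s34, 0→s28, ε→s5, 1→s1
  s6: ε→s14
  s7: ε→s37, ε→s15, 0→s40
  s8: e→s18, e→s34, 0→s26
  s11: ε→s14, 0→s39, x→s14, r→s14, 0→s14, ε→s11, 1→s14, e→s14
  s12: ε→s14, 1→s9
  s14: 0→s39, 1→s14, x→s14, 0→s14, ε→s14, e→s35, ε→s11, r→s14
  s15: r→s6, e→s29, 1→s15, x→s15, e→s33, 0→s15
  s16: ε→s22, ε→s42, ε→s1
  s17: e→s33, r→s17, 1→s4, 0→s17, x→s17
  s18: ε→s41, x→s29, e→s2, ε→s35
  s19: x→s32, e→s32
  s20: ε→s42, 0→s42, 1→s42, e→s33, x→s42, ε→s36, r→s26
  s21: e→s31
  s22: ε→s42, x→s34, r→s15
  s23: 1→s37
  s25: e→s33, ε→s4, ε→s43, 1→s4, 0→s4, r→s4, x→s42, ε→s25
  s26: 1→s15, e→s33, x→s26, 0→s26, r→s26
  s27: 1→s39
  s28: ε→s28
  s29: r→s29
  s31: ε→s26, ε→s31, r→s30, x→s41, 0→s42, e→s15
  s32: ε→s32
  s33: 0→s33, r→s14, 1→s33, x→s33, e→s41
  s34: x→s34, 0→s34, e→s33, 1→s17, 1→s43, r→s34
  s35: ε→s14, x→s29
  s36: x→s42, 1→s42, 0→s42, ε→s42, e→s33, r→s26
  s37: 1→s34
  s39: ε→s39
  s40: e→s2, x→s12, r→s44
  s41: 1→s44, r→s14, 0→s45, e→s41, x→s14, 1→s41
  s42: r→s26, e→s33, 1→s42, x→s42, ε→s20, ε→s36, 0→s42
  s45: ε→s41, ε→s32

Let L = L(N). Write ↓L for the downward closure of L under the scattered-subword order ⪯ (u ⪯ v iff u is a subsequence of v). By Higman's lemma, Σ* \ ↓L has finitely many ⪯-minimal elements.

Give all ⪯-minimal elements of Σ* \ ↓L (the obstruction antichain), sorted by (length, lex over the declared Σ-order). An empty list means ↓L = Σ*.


|Q|=46, |F|=11, |δ|=142 (42 ε).
min D↑ (9 st, q0=0, F={4}): 0:r→0,x→0,0→0,1→1,e→2 1:r→1,x→1,0→1,1→3,e→2 2:r→4,x→2,0→2,1→2,e→5 3:r→3,x→6,0→3,1→3,e→2 4:r→4,x→4,0→4,1→4,e→4 5:r→4,x→4,0→5,1→5,e→5 6:r→7,x→6,0→6,1→6,e→2 7:r→7,x→7,0→7,1→8,e→2 8:r→4,x→8,0→8,1→8,e→2 (ε-aug+det+¬).
'er': |S_i|=[21, 10, 5] end={s11,s14,s29,s35,s39} rej; 2/2 single-dels accept.
'eex': N↓-sim [21, 10, 9, 5] end={s11,s14,s29,s35,s39} rej; 3/3 del acc.
'11xr1r': run [21, 20, 19, 16, 13, 12, 6] end={s11,s14,s29,s35,s39,s6} — reject; 6/6 deletions ∈↓L.
3 obstructions.

A = [er, eex, 11xr1r].


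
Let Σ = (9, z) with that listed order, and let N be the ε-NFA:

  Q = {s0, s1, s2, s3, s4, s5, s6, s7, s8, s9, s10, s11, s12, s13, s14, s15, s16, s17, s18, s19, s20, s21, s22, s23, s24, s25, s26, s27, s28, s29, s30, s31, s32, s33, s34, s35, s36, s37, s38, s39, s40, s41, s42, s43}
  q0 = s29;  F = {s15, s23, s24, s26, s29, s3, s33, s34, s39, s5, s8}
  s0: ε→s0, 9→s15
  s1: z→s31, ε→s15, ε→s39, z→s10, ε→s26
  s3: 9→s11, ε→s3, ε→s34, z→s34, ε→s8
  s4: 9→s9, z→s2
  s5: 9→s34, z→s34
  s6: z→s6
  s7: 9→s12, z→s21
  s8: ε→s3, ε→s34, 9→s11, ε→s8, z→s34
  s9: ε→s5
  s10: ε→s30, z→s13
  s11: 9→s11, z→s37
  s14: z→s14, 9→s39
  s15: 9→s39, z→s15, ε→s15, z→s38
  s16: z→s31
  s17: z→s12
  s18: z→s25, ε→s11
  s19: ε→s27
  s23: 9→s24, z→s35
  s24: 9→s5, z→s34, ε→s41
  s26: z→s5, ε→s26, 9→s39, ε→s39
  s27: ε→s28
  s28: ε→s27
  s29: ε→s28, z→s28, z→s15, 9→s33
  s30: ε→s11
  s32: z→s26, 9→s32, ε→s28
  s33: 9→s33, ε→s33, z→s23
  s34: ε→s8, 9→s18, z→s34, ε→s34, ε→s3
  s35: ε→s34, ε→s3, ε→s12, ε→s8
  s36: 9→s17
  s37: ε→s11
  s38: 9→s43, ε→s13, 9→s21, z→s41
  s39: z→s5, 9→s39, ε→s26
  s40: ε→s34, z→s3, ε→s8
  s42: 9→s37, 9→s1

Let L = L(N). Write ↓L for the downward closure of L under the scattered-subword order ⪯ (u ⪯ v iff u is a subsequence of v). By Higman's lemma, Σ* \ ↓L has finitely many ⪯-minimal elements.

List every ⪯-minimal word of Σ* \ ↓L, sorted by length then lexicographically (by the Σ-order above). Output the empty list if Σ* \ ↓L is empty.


|Q|=44, |F|=11, |δ|=85 (36 ε).
min D↑ (9 st, q0=0, F={8}): 0:9→1,z→2 1:9→1,z→3 2:9→4,z→2 3:9→5,z→6 4:9→4,z→7 5:9→7,z→6 6:9→8,z→6 7:9→6,z→6 8:9→8,z→8.
'9zz9': run [24, 18, 13, 9, 4] end={s11,s18,s25,s37} rej; 4/4 single-dels accept.
'z9z99': N↓-sim [24, 22, 14, 8, 7, 4] end={s11,s18,s25,s37} rej; 5/5 deletions ∈↓L.
'9z9999': N↓-sim [24, 18, 13, 10, 8, 7, 4] end={s11,s18,s25,s37} — reject; 6/6 single-dels accept.
3 obstructions.

min(Σ*\↓L) = [9zz9, z9z99, 9z9999].
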